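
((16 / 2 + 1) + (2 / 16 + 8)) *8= 137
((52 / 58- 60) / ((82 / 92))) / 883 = -78844 / 1049887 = -0.08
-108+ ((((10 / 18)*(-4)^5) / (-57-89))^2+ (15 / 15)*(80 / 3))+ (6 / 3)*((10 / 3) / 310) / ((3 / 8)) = -66.09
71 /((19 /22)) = 1562 /19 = 82.21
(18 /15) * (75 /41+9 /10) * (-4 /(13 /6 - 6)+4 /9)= 114884 /23575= 4.87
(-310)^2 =96100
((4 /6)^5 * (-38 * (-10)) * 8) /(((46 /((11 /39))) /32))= 17121280 /217971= 78.55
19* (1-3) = -38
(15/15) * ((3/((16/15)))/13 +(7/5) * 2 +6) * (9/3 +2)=9377/208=45.08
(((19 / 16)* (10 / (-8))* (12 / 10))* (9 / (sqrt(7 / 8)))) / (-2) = 513* sqrt(14) / 224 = 8.57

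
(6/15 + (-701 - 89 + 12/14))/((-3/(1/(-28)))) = -4601/490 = -9.39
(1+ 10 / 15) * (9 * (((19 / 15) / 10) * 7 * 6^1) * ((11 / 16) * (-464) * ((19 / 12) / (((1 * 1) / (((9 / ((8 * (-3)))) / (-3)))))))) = -5038.21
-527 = -527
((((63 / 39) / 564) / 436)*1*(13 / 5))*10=7 / 40984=0.00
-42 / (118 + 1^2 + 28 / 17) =-102 / 293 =-0.35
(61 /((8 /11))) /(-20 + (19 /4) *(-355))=-671 /13650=-0.05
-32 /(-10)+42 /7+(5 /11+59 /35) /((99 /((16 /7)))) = 493558 /53361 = 9.25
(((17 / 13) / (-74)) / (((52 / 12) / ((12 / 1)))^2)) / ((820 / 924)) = -2544696 / 16664245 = -0.15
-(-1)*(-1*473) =-473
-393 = -393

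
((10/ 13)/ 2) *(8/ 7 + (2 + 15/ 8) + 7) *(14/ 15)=4.31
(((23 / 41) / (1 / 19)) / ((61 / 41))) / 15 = 437 / 915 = 0.48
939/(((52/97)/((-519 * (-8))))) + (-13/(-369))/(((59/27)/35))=228702326271/31447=7272627.80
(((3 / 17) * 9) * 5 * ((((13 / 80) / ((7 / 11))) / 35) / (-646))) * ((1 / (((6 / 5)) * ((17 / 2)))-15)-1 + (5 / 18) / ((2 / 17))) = 3555123 / 2927361920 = 0.00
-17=-17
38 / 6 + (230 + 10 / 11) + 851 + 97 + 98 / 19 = 746381 / 627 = 1190.40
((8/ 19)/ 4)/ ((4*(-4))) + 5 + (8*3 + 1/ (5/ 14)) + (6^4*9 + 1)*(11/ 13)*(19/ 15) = 371516077/ 29640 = 12534.28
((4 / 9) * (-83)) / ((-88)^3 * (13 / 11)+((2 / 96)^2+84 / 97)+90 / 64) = 8244224 / 179991363575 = 0.00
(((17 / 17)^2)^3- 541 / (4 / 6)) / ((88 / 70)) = -56735 / 88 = -644.72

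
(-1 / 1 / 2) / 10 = -1 / 20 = -0.05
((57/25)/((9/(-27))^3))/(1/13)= -20007/25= -800.28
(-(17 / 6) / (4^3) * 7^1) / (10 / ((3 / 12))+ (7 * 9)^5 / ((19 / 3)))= -2261 / 1143287189376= -0.00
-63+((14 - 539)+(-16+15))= -589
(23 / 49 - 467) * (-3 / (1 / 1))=68580 / 49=1399.59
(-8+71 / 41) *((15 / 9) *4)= -5140 / 123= -41.79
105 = 105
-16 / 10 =-8 / 5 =-1.60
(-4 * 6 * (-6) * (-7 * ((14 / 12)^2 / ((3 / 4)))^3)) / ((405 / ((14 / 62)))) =-92236816 / 27457785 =-3.36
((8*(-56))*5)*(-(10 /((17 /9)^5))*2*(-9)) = -23808556800 /1419857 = -16768.28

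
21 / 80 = 0.26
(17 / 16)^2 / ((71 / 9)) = 2601 / 18176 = 0.14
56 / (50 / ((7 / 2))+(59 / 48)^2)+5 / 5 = 1157935 / 254767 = 4.55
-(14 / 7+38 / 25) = -88 / 25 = -3.52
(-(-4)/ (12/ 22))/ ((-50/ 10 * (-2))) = 11/ 15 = 0.73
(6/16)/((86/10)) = 15/344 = 0.04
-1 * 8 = -8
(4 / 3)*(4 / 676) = 4 / 507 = 0.01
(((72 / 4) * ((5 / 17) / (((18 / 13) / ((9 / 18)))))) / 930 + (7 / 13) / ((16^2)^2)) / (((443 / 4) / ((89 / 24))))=247416707 / 3580223422464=0.00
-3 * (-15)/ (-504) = -0.09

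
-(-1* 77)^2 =-5929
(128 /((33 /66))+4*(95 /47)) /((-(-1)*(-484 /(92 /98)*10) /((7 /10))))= -71369 /1990450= -0.04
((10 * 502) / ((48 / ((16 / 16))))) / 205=251 / 492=0.51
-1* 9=-9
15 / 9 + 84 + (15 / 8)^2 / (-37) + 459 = 544.57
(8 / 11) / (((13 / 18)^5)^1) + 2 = 23284990 / 4084223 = 5.70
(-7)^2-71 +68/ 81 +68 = 3794/ 81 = 46.84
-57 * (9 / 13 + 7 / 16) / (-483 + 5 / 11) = 0.13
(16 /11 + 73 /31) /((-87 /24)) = -10392 /9889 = -1.05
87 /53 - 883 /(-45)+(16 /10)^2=284098 /11925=23.82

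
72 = 72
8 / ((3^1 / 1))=8 / 3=2.67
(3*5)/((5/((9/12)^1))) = 9/4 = 2.25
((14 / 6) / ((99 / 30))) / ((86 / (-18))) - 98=-46424 / 473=-98.15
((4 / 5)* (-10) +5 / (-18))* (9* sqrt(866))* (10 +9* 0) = -745* sqrt(866) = -21923.77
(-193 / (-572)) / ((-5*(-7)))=193 / 20020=0.01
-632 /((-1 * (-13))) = -632 /13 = -48.62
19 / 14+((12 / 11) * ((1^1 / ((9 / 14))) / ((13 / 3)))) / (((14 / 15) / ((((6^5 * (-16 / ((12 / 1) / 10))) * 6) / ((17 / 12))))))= -6270520211 / 34034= -184242.82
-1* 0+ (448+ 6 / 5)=2246 / 5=449.20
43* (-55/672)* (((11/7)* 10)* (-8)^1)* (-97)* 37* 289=-134916521575/294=-458899733.25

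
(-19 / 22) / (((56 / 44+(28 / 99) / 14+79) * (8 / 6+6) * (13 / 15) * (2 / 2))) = -7695 / 4546828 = -0.00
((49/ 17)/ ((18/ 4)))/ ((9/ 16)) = 1568/ 1377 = 1.14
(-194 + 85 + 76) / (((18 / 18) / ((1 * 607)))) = -20031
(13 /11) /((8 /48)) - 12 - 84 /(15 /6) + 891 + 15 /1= 47712 /55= 867.49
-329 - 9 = -338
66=66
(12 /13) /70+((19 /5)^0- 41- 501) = -246149 /455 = -540.99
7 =7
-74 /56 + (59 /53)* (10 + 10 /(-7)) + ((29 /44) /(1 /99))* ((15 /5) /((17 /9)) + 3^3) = 47267249 /25228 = 1873.60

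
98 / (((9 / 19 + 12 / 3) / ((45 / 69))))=5586 / 391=14.29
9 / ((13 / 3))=27 / 13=2.08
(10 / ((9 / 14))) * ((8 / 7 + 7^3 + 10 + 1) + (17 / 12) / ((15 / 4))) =447956 / 81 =5530.32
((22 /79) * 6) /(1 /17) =2244 /79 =28.41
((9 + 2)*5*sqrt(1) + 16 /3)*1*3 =181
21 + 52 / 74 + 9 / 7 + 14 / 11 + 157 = 516413 / 2849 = 181.26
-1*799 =-799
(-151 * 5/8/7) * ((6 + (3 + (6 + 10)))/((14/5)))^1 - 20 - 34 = -174.38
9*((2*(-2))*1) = -36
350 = 350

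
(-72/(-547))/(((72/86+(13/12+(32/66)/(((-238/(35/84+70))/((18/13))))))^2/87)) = 2857790876459904/739930311902107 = 3.86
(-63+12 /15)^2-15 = 96346 /25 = 3853.84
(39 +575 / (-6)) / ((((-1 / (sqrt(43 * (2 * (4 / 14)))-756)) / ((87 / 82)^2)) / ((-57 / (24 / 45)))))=139027127085 / 26896-735593265 * sqrt(301) / 376544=5135170.69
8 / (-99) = -8 / 99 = -0.08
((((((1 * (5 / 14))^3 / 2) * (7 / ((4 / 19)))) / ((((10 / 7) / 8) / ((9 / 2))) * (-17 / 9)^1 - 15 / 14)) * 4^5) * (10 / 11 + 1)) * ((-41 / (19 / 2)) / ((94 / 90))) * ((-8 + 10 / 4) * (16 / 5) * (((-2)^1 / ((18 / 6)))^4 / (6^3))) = -52480 / 611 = -85.89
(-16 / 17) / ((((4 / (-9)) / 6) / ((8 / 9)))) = 192 / 17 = 11.29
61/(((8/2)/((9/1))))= 549/4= 137.25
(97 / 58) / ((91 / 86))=4171 / 2639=1.58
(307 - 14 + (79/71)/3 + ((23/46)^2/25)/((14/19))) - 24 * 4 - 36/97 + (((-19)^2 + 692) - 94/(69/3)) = 828895130257/665284200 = 1245.93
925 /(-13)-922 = -12911 /13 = -993.15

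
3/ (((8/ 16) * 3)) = 2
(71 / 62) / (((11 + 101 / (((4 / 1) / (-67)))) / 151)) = -21442 / 208413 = -0.10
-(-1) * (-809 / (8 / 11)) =-8899 / 8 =-1112.38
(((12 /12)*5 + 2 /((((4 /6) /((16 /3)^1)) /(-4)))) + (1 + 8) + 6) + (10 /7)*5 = -258 /7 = -36.86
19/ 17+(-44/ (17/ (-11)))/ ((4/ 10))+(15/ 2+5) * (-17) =-4767/ 34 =-140.21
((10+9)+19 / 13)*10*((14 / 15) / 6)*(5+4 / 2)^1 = 26068 / 117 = 222.80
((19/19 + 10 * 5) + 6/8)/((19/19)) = 207/4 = 51.75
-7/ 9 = -0.78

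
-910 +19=-891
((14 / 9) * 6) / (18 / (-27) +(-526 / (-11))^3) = 18634 / 218296033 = 0.00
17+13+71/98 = 3011/98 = 30.72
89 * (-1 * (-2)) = 178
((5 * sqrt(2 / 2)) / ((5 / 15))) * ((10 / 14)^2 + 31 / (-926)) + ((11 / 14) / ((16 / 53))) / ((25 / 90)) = 29984127 / 1814960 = 16.52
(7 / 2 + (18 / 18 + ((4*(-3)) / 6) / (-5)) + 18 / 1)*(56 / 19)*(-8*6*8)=-2462208 / 95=-25917.98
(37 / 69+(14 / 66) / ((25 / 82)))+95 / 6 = 647629 / 37950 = 17.07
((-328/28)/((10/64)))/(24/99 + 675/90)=-173184/17885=-9.68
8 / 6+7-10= -5 / 3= -1.67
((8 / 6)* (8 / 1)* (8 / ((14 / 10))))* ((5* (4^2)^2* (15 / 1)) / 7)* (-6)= -49152000 / 49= -1003102.04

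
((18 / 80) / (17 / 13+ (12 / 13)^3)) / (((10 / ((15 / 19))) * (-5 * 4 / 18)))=-533871 / 69935200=-0.01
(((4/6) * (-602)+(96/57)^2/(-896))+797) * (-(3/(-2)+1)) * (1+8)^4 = 1297974.11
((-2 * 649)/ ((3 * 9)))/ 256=-649/ 3456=-0.19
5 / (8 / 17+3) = 1.44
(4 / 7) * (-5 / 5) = -4 / 7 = -0.57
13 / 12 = 1.08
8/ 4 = 2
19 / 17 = 1.12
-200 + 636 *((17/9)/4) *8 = 6608/3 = 2202.67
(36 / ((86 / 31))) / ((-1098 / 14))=-434 / 2623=-0.17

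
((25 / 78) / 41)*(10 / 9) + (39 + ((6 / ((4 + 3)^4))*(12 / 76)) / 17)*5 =2176405776700 / 11160551493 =195.01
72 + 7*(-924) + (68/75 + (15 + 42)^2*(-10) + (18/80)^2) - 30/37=-1381225517/35520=-38885.85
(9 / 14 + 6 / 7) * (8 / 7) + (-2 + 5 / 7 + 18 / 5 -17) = -454 / 35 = -12.97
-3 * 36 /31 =-108 /31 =-3.48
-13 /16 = -0.81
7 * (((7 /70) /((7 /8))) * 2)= 8 /5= 1.60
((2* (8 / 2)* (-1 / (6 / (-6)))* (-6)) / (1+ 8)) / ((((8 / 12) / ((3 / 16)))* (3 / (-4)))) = 2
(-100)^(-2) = 1 / 10000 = 0.00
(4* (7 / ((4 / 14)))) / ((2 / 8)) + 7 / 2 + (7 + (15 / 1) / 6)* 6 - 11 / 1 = 883 / 2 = 441.50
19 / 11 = 1.73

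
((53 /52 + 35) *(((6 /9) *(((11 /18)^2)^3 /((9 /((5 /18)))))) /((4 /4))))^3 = 0.00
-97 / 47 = -2.06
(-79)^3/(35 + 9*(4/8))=-12482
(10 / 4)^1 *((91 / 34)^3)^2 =2839346260205 / 3089608832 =919.00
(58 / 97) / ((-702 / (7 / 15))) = -203 / 510705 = -0.00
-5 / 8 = -0.62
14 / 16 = 7 / 8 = 0.88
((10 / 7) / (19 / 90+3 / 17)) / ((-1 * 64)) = -3825 / 66416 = -0.06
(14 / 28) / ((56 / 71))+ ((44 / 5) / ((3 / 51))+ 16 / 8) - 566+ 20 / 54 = -6250543 / 15120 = -413.40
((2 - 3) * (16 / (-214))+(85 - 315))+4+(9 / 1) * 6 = -18396 / 107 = -171.93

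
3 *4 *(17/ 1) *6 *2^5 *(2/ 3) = 26112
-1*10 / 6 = -5 / 3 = -1.67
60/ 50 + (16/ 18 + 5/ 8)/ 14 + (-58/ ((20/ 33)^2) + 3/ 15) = -3941201/ 25200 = -156.40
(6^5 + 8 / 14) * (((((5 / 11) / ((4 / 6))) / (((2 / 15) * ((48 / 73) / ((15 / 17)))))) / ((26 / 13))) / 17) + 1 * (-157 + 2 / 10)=5029912361 / 3560480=1412.71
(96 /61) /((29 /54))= 5184 /1769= 2.93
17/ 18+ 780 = 14057/ 18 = 780.94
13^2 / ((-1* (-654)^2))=-169 / 427716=-0.00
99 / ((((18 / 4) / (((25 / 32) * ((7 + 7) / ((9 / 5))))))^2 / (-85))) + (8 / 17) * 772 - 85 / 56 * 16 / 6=-83192706073 / 5552064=-14984.10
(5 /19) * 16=80 /19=4.21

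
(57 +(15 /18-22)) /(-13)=-215 /78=-2.76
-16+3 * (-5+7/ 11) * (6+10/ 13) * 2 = -2512/ 13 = -193.23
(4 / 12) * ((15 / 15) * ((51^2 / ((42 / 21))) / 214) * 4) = 867 / 107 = 8.10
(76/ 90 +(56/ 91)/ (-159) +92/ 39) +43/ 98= 11055011/ 3038490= 3.64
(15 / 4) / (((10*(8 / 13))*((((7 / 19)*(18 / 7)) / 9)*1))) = 5.79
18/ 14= 9/ 7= 1.29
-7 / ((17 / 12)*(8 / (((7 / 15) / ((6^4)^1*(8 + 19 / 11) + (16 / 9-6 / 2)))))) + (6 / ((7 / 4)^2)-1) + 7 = 82737322401 / 10395231910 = 7.96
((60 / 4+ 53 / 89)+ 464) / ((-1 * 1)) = -42684 / 89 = -479.60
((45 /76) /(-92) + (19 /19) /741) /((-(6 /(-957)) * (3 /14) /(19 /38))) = -163009 /86112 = -1.89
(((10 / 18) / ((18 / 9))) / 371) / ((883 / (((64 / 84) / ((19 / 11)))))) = 440 / 1176386463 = 0.00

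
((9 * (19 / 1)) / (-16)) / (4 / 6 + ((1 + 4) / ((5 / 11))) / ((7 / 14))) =-513 / 1088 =-0.47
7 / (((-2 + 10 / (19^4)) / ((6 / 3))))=-912247 / 130316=-7.00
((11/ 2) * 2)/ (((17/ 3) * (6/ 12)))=66/ 17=3.88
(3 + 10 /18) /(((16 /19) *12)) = 19 /54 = 0.35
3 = 3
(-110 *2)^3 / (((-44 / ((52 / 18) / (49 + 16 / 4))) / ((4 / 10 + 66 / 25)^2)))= 290740736 / 2385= 121903.87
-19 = -19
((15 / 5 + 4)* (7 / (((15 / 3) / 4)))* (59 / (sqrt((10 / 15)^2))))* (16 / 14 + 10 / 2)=106554 / 5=21310.80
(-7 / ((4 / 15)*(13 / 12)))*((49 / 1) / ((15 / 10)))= -10290 / 13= -791.54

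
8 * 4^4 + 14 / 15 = 30734 / 15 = 2048.93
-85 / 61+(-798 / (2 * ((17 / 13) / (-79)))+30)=25025818 / 1037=24132.90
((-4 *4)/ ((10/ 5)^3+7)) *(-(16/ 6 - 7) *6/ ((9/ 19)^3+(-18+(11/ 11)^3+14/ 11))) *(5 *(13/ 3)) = 102007048/ 2651823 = 38.47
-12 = -12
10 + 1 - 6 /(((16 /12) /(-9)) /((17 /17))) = 51.50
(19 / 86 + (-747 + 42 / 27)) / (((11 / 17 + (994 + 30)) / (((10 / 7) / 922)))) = -49028255 / 43507401462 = -0.00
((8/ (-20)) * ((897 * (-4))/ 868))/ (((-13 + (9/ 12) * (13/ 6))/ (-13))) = 14352/ 7595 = 1.89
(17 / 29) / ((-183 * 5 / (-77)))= 1309 / 26535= 0.05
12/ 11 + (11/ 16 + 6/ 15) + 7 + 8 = 15117/ 880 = 17.18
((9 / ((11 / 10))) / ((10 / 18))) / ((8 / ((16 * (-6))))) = -1944 / 11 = -176.73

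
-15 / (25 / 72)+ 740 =3484 / 5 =696.80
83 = 83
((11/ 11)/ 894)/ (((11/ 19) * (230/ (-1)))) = -19/ 2261820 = -0.00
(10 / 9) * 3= 10 / 3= 3.33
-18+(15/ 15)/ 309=-5561/ 309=-18.00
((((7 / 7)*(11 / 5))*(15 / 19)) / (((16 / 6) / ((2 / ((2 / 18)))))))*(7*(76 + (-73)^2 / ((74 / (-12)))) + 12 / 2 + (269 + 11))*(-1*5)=215568540 / 703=306640.88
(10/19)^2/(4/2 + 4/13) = 130/1083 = 0.12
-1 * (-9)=9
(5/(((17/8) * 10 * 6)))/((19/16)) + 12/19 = 644/969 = 0.66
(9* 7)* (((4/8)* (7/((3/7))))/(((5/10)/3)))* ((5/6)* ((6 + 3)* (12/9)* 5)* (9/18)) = 77175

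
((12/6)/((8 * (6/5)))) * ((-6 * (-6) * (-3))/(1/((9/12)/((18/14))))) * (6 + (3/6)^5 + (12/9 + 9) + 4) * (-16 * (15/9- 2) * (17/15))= -232645/144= -1615.59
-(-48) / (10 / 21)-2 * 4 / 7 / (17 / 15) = 59376 / 595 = 99.79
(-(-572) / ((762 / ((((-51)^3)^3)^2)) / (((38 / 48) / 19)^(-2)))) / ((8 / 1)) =37397316907362126529449336759664464 / 127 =294467062262693909680703400000000.00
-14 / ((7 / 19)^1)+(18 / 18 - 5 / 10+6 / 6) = -73 / 2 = -36.50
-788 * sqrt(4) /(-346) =788 /173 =4.55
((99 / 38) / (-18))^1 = -11 / 76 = -0.14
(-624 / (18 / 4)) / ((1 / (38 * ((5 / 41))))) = -79040 / 123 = -642.60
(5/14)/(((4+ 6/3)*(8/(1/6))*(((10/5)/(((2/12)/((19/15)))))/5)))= 125/306432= 0.00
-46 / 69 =-2 / 3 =-0.67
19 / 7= 2.71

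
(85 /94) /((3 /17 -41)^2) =24565 /45273784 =0.00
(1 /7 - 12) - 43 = -384 /7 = -54.86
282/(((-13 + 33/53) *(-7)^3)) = 0.07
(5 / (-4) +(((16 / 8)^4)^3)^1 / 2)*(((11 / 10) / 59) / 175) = 90057 / 413000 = 0.22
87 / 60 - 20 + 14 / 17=-6027 / 340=-17.73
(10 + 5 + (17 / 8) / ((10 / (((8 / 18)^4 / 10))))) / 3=2460511 / 492075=5.00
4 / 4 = 1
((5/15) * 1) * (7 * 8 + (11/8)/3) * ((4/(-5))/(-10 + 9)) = 271/18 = 15.06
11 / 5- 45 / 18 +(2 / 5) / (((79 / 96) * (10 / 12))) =1119 / 3950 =0.28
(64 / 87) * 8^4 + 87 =3100.15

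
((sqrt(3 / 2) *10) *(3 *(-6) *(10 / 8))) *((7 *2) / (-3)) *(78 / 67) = 40950 *sqrt(6) / 67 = 1497.11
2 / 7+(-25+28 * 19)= 3551 / 7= 507.29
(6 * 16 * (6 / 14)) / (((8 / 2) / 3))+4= 244 / 7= 34.86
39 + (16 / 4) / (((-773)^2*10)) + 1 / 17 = 1983796314 / 50789965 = 39.06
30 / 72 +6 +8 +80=1133 / 12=94.42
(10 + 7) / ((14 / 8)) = 68 / 7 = 9.71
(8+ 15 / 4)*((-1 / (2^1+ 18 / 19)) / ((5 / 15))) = -2679 / 224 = -11.96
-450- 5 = -455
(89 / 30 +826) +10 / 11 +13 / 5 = 274717 / 330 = 832.48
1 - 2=-1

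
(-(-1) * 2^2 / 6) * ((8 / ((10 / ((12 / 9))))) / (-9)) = -32 / 405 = -0.08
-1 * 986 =-986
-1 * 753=-753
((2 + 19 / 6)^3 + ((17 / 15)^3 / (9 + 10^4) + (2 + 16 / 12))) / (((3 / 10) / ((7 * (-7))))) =-207831399419 / 9008100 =-23071.61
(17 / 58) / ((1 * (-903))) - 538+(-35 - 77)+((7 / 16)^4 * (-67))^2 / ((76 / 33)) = -5533771635628187197 / 8547895452106752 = -647.38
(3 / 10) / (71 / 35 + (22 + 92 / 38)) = 0.01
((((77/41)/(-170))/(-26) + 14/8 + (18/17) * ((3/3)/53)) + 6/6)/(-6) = -1108699/2401165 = -0.46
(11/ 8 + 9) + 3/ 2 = 95/ 8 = 11.88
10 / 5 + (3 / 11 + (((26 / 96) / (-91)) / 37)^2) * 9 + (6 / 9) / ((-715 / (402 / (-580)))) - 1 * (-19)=41759234171387 / 1780383404800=23.46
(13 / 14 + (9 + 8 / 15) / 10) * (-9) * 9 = -26676 / 175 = -152.43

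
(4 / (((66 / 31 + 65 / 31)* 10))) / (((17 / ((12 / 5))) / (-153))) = -6696 / 3275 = -2.04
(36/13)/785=36/10205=0.00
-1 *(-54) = 54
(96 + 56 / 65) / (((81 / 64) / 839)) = 338070016 / 5265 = 64210.83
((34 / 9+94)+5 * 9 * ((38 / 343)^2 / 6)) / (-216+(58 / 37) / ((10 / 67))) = -19171289150 / 40253958297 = -0.48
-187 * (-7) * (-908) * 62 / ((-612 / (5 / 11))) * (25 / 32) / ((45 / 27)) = 1231475 / 48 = 25655.73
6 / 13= 0.46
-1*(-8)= 8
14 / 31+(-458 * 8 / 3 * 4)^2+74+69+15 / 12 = 26635155151 / 1116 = 23866626.48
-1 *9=-9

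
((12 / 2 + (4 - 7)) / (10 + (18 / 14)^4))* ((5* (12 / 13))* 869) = 375564420 / 397423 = 945.00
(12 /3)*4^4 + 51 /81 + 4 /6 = 27683 /27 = 1025.30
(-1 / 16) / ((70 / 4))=-1 / 280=-0.00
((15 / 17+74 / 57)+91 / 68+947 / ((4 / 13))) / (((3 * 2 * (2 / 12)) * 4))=5971499 / 7752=770.32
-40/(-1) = 40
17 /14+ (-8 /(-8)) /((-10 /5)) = 5 /7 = 0.71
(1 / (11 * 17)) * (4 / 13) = 4 / 2431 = 0.00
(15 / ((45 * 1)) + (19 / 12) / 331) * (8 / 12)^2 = 1343 / 8937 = 0.15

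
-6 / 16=-0.38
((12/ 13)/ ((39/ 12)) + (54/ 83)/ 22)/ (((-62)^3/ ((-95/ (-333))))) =-1532255/ 4081835791176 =-0.00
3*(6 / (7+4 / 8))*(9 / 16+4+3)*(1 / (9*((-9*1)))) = -121 / 540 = -0.22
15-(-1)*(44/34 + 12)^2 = 55411/289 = 191.73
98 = 98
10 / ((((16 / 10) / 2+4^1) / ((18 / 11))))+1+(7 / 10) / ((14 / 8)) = 529 / 110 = 4.81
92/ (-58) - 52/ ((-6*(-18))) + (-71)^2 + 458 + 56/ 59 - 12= 253431266/ 46197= 5485.88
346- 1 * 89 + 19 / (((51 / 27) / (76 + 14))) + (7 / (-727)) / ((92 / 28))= 330389406 / 284257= 1162.29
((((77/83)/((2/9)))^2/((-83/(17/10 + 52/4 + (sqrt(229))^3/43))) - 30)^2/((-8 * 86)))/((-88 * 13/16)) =7565829198044733 * sqrt(229)/5029546082989217920 + 1335816936344042369541/47579505945078001523200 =0.05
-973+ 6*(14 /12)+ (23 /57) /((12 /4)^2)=-495535 /513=-965.96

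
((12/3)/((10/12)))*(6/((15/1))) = 48/25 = 1.92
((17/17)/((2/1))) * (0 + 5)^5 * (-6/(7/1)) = -9375/7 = -1339.29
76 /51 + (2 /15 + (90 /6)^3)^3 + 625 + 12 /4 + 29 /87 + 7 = 2205949205849761 /57375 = 38447916441.83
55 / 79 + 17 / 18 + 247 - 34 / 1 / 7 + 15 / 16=19487623 / 79632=244.72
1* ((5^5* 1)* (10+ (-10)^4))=31281250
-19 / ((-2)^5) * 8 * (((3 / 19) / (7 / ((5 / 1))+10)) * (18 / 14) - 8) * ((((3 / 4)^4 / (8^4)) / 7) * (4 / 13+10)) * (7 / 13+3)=-2517764391 / 164981899264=-0.02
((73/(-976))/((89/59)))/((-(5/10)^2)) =4307/21716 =0.20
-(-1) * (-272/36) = -68/9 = -7.56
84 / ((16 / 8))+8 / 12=128 / 3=42.67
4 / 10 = 0.40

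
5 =5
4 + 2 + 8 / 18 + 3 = 85 / 9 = 9.44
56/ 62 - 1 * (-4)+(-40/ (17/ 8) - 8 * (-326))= 1367080/ 527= 2594.08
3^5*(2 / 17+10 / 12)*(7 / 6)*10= 91665 / 34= 2696.03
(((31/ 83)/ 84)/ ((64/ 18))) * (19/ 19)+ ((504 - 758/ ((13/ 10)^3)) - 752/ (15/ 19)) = -1944825440273/ 2450797440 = -793.55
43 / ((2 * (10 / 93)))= 3999 / 20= 199.95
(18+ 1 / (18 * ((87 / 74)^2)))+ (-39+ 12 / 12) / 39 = 15113042 / 885573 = 17.07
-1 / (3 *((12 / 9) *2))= -1 / 8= -0.12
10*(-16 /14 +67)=658.57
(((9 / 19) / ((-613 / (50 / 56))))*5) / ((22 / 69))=-77625 / 7174552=-0.01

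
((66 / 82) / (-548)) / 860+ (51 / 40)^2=628221471 / 386449600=1.63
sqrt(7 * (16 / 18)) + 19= 2 * sqrt(14) / 3 + 19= 21.49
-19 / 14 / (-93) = 0.01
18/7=2.57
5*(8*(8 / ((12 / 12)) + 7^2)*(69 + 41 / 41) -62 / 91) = 14523290 / 91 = 159596.59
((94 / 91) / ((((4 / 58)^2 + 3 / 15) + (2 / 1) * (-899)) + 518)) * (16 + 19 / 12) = -41700985 / 2938320294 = -0.01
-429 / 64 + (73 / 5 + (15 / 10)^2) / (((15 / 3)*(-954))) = -5118521 / 763200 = -6.71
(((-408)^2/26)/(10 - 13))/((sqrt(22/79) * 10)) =-6936 * sqrt(1738)/715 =-404.42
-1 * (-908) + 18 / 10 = 909.80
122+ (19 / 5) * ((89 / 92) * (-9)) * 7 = -50413 / 460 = -109.59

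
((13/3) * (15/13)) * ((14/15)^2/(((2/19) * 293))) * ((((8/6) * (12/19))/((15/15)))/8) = 196/13185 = 0.01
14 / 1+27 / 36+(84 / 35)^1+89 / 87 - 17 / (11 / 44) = -86699 / 1740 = -49.83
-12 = -12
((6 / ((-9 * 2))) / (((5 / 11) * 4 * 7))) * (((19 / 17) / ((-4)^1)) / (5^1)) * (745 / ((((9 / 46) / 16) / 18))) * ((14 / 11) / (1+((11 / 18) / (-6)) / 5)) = 2085.24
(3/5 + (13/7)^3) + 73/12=269363/20580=13.09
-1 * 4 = -4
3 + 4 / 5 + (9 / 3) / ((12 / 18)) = 83 / 10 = 8.30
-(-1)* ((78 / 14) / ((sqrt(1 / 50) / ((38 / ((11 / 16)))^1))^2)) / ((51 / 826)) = 28353228800 / 2057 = 13783776.76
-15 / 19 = -0.79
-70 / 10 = -7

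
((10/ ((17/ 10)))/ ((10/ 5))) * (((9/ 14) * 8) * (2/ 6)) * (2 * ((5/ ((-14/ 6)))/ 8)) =-2250/ 833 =-2.70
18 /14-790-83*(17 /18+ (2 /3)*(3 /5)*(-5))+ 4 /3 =-88171 /126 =-699.77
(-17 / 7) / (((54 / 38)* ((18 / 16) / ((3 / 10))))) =-0.46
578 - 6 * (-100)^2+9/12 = -237685/4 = -59421.25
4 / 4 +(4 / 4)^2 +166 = 168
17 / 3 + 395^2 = 468092 / 3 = 156030.67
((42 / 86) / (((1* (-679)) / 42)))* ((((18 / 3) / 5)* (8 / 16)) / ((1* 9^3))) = -14 / 563085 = -0.00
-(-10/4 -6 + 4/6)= 47/6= 7.83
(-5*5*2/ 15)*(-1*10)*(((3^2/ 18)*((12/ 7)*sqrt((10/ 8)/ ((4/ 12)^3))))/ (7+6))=300*sqrt(15)/ 91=12.77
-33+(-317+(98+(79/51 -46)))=-15119/51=-296.45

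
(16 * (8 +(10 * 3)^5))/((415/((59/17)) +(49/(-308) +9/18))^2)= 2620208043419648/96910803025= 27037.32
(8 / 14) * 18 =72 / 7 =10.29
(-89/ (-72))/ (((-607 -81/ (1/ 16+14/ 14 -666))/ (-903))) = 285008171/ 154957848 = 1.84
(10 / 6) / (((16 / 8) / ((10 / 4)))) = 25 / 12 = 2.08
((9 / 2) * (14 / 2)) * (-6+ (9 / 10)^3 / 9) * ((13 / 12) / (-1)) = 1615887 / 8000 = 201.99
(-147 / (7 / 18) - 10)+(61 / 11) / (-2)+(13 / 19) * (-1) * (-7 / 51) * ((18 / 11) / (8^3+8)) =-27768289 / 71060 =-390.77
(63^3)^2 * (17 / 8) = 1062899537553 / 8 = 132862442194.12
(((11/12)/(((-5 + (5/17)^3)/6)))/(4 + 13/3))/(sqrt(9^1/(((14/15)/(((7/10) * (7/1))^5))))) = -54043 * sqrt(21)/308072310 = -0.00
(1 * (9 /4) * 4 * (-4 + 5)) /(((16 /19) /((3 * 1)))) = 513 /16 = 32.06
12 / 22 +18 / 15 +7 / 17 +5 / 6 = 16777 / 5610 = 2.99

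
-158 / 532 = -79 / 266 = -0.30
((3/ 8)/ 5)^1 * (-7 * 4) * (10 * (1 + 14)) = -315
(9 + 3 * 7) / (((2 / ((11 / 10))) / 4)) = 66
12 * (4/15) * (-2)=-32/5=-6.40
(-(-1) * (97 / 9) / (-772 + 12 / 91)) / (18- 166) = 8827 / 93559680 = 0.00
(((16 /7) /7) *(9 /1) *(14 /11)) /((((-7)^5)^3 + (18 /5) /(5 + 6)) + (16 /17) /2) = -2720 /3452532231396857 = -0.00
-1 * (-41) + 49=90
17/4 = 4.25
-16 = -16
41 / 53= 0.77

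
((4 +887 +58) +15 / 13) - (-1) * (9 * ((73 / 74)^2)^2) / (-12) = 1480469215609 / 1559301952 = 949.44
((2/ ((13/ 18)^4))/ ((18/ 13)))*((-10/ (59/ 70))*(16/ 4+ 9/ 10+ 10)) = -121655520/ 129623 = -938.53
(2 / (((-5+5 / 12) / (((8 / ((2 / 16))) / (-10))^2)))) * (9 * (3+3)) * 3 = -3981312 / 1375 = -2895.50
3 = 3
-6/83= -0.07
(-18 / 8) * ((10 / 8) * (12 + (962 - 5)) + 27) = -2786.06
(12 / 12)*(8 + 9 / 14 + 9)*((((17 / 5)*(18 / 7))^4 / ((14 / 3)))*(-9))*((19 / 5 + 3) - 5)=-131561537867604 / 367653125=-357841.48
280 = 280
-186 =-186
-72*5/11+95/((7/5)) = 2705/77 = 35.13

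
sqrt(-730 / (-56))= 3.61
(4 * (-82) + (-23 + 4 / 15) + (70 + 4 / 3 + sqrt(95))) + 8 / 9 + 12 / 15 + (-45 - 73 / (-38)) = -548551 / 1710 + sqrt(95) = -311.04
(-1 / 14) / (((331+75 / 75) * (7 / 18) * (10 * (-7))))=9 / 1138760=0.00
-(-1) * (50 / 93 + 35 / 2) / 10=671 / 372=1.80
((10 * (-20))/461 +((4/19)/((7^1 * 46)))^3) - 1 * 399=-5270893136010993/13195910348719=-399.43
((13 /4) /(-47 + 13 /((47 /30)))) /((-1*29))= 611 /211004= 0.00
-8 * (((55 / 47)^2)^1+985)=-17431120 / 2209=-7890.96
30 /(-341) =-30 /341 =-0.09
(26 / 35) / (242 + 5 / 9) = 234 / 76405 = 0.00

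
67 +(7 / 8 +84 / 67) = 37053 / 536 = 69.13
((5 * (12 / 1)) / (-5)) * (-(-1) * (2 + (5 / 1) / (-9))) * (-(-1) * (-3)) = 52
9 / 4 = 2.25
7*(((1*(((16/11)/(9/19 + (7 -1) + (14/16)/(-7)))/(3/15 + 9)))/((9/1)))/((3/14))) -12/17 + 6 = 120680326/22412511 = 5.38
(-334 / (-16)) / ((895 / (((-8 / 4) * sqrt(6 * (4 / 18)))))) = -167 * sqrt(3) / 5370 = -0.05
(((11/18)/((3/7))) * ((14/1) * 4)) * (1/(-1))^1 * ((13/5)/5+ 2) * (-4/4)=15092/75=201.23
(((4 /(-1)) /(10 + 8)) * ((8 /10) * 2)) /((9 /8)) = -128 /405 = -0.32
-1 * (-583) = 583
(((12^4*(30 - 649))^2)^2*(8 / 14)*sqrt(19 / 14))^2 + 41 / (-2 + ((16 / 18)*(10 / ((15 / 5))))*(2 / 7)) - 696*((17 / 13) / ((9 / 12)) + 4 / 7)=317371920246693439712132565159155799392730303590658532495974569 / 972062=326493495524661430764840700000000000000000000000000000000.00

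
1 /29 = 0.03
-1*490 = -490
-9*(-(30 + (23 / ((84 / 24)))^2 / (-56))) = 180459 / 686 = 263.06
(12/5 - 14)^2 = 3364/25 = 134.56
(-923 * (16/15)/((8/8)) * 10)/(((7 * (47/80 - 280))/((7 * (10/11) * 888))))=6994124800/245883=28444.93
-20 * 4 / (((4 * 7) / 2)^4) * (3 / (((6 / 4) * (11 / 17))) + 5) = -0.02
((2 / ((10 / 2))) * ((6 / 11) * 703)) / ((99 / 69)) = 106.90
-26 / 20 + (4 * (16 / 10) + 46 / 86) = 2423 / 430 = 5.63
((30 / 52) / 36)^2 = 25 / 97344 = 0.00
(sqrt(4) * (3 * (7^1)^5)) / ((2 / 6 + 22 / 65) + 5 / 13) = 9832095 / 103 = 95457.23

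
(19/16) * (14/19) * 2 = 7/4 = 1.75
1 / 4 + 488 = 1953 / 4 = 488.25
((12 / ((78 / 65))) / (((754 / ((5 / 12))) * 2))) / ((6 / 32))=50 / 3393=0.01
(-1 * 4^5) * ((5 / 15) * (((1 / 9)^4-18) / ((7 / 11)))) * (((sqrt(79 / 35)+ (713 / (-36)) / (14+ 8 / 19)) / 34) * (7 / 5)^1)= -1126301481536 / 2062876815+ 95017472 * sqrt(2765) / 8365275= 51.28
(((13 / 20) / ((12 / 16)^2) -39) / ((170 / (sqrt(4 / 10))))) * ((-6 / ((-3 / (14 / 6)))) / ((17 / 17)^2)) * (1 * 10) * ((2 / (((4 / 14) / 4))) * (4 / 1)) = -2670304 * sqrt(10) / 11475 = -735.88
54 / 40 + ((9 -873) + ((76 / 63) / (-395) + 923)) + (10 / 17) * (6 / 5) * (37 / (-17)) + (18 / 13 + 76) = 10186634455 / 74794356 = 136.20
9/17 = 0.53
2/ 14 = 1/ 7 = 0.14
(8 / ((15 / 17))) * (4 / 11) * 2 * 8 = 8704 / 165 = 52.75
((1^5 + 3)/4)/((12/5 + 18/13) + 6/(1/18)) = 65/7266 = 0.01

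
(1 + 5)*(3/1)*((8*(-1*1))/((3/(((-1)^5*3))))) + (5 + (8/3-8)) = 431/3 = 143.67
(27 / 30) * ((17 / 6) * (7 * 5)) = 357 / 4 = 89.25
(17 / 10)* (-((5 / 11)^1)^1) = -17 / 22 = -0.77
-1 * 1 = -1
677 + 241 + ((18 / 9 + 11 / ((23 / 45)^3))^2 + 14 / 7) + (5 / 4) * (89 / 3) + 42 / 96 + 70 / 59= 3387226214521043 / 419237637648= 8079.49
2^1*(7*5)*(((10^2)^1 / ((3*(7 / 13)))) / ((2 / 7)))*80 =3640000 / 3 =1213333.33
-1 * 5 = -5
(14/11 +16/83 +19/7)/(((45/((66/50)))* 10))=26713/2178750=0.01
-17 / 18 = -0.94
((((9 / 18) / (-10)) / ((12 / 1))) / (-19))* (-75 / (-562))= 5 / 170848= 0.00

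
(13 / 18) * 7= 91 / 18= 5.06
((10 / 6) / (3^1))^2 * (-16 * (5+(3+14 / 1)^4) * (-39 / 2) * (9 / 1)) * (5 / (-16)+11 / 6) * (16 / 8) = 660551450 / 3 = 220183816.67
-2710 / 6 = -1355 / 3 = -451.67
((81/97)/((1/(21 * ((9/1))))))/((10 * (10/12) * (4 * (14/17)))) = 111537/19400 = 5.75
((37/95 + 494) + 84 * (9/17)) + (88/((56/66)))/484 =12188471/22610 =539.07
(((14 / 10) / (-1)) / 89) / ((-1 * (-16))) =-7 / 7120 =-0.00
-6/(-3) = 2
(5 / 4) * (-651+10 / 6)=-2435 / 3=-811.67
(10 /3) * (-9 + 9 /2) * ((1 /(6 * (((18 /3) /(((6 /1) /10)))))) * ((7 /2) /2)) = -7 /16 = -0.44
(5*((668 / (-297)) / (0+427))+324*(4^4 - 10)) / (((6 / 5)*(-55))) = -5053989118 / 4185027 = -1207.64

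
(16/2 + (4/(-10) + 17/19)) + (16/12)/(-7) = 16567/1995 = 8.30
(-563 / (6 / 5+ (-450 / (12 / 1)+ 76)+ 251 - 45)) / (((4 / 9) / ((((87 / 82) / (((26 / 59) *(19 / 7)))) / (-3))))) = 4816465 / 3159624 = 1.52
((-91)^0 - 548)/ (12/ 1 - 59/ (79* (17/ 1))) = -734621/ 16057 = -45.75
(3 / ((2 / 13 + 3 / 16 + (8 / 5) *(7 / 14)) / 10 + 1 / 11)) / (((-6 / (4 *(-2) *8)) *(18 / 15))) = 9152000 / 70371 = 130.05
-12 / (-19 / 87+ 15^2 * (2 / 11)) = -11484 / 38941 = -0.29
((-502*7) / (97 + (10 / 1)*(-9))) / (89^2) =-502 / 7921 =-0.06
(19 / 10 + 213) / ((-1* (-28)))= 307 / 40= 7.68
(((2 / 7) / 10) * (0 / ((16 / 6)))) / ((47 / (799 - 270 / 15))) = 0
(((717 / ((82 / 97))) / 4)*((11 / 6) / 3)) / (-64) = -255013 / 125952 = -2.02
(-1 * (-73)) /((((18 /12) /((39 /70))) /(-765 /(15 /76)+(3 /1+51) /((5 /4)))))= -18186636 /175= -103923.63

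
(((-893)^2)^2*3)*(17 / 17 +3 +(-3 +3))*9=68679890020908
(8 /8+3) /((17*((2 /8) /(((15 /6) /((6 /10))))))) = 200 /51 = 3.92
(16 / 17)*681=10896 / 17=640.94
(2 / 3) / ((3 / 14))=28 / 9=3.11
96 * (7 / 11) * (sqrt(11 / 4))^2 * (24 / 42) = 96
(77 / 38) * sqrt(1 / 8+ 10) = 693 * sqrt(2) / 152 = 6.45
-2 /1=-2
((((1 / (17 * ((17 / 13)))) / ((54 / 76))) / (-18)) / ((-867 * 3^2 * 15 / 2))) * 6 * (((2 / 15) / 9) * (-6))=-3952 / 123295788225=-0.00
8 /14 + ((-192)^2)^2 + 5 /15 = 1358954496.90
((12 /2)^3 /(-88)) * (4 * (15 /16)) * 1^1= -405 /44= -9.20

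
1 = 1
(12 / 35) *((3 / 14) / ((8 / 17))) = 153 / 980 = 0.16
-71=-71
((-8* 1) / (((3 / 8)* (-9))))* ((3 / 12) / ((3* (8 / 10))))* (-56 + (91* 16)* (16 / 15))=89824 / 243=369.65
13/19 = 0.68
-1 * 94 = -94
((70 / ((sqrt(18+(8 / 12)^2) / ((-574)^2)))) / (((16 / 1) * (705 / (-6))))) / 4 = -1729749 * sqrt(166) / 31208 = -714.12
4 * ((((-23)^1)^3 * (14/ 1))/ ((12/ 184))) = -31342192/ 3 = -10447397.33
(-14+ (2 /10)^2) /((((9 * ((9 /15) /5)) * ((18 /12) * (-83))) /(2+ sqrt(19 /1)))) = 1396 /6723+ 698 * sqrt(19) /6723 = 0.66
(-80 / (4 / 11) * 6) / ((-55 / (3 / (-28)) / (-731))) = 13158 / 7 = 1879.71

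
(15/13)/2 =15/26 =0.58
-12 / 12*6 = -6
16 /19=0.84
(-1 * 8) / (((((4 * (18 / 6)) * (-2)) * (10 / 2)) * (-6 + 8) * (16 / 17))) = 17 / 480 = 0.04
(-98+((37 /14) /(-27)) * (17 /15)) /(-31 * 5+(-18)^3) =556289 /33946290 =0.02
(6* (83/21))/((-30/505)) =-8383/21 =-399.19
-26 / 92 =-13 / 46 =-0.28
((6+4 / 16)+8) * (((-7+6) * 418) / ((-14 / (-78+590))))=1524864 / 7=217837.71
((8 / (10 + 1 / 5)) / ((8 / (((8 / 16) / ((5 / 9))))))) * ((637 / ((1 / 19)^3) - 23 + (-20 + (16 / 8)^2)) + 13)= 13107471 / 34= 385513.85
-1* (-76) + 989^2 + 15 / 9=2934596 / 3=978198.67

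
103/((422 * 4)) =103/1688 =0.06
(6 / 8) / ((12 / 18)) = 9 / 8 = 1.12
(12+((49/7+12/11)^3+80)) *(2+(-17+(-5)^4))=504726810/1331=379208.72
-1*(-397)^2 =-157609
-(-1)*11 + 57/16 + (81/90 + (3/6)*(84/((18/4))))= 5951/240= 24.80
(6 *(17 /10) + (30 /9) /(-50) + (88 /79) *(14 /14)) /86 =6664 /50955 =0.13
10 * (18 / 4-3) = 15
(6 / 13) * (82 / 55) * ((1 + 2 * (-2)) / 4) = -369 / 715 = -0.52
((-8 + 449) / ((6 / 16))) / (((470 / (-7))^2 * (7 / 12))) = 24696 / 55225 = 0.45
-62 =-62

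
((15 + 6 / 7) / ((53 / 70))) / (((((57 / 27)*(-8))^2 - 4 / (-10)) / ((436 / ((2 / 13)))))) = 637012350 / 3065573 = 207.80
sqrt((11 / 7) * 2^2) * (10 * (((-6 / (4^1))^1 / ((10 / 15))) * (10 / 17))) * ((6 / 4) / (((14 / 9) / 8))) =-24300 * sqrt(77) / 833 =-255.98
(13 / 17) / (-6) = -13 / 102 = -0.13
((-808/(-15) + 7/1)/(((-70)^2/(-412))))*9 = -282117/6125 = -46.06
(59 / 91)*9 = 531 / 91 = 5.84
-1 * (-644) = 644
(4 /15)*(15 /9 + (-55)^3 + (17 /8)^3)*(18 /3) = -255534701 /960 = -266181.98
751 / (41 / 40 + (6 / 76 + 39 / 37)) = 21118120 / 60683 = 348.01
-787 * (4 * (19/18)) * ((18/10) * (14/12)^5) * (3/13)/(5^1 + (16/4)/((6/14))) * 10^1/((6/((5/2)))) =-1256575355/1448928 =-867.24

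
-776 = -776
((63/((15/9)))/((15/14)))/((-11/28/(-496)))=44542.60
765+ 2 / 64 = 24481 / 32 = 765.03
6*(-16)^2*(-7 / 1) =-10752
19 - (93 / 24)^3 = -20063 / 512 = -39.19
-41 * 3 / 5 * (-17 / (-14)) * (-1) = 2091 / 70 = 29.87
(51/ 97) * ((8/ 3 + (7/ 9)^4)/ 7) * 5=1691245/ 1484973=1.14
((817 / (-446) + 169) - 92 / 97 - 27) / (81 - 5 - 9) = 6022923 / 2898554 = 2.08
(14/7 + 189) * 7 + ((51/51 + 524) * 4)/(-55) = 14287/11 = 1298.82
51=51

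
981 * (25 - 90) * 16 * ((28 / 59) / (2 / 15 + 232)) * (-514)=110124705600 / 102719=1072096.75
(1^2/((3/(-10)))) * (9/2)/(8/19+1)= -95/9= -10.56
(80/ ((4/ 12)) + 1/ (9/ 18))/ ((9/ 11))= 2662/ 9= 295.78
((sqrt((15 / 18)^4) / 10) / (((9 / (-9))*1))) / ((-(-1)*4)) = -0.02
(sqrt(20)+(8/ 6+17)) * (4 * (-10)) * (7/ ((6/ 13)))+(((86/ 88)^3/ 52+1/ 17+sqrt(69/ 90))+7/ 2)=-7535371801253/ 677723904 - 3640 * sqrt(5)/ 3+sqrt(690)/ 30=-13830.87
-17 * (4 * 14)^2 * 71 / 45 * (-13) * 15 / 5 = 49206976 / 15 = 3280465.07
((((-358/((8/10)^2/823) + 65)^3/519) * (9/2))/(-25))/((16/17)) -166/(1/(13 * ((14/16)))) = 101864960737162907231/2834432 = 35938403439265.05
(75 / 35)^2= 225 / 49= 4.59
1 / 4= 0.25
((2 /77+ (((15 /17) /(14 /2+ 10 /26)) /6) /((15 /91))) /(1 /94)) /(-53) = -5201725 /19980576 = -0.26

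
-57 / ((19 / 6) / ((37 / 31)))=-666 / 31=-21.48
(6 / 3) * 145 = 290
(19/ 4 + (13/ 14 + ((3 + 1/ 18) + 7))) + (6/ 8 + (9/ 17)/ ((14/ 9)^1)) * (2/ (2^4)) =543911/ 34272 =15.87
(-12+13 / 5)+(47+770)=4038 / 5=807.60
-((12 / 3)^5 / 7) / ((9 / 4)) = -4096 / 63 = -65.02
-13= -13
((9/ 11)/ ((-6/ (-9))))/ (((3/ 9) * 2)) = 81/ 44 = 1.84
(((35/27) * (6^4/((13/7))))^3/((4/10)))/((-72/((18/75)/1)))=-13553164800/2197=-6168941.65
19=19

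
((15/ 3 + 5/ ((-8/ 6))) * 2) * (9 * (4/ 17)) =90/ 17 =5.29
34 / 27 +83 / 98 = 5573 / 2646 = 2.11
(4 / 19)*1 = 4 / 19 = 0.21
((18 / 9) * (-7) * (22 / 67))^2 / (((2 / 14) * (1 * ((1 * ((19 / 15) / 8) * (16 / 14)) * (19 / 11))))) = 766975440 / 1620529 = 473.29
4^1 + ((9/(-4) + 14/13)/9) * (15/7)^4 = 156283/124852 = 1.25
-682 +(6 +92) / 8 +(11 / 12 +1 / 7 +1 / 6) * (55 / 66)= -337039 / 504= -668.73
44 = 44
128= 128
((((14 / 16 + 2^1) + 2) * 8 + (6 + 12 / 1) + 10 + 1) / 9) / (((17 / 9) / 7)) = 28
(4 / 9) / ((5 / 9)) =4 / 5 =0.80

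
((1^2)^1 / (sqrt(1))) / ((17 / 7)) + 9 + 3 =211 / 17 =12.41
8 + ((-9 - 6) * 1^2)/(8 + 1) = 19/3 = 6.33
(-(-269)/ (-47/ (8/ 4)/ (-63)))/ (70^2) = 2421/ 16450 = 0.15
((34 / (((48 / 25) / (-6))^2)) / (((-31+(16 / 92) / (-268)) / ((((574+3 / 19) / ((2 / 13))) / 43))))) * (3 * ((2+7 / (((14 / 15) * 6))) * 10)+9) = -164861110236875 / 1665268224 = -98999.73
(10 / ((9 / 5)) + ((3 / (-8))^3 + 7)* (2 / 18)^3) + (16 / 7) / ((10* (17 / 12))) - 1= 1049657663 / 222082560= 4.73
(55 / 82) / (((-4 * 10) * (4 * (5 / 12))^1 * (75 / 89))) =-979 / 82000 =-0.01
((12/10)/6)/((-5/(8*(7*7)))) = -392/25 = -15.68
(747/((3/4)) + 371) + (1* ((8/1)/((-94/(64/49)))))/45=141668789/103635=1367.00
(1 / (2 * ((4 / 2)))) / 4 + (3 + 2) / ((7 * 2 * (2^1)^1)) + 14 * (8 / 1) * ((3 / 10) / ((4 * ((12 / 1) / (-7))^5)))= -0.33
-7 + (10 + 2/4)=7/2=3.50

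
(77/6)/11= 1.17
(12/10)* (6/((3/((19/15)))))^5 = 125.21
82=82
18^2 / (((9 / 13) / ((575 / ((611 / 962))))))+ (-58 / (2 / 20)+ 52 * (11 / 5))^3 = -590500027944 / 5875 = -100510643.05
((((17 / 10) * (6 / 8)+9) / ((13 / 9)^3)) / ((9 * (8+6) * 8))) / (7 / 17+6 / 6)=0.00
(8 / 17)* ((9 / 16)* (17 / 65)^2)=153 / 8450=0.02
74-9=65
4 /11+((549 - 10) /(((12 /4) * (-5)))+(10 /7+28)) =-7093 /1155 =-6.14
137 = 137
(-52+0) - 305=-357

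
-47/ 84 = -0.56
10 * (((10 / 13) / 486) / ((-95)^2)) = 2 / 1140399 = 0.00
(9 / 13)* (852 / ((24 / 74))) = 1818.69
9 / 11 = 0.82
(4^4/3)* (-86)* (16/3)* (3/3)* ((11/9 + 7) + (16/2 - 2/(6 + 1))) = -353665024/567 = -623747.84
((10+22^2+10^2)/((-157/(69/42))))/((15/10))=-4554/1099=-4.14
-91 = -91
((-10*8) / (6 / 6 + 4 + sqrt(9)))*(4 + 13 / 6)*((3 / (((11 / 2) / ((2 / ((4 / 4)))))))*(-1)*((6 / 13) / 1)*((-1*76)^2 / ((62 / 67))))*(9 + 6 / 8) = 644341680 / 341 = 1889565.04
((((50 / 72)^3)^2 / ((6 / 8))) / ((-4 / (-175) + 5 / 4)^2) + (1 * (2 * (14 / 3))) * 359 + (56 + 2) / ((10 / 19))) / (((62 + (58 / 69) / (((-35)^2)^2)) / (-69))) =-222554301777205686332676625 / 57780613070557076265984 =-3851.71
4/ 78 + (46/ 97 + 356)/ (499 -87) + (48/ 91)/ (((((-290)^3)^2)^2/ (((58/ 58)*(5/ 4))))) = 44223707794482681587261125000089919/ 48252251761429732224813150000000000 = 0.92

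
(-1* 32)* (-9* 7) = 2016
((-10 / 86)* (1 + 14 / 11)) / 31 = -0.01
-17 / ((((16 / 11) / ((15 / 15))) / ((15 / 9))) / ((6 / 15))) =-187 / 24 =-7.79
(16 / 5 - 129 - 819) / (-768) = 1181 / 960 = 1.23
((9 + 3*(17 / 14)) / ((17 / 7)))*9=1593 / 34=46.85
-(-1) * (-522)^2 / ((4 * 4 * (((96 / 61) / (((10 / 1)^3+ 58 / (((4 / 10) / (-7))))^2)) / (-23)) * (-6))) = 2389344075 / 256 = 9333375.29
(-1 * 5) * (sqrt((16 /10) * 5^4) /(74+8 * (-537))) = 25 * sqrt(10) /2111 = 0.04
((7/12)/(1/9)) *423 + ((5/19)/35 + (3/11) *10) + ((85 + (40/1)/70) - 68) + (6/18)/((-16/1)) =22482067/10032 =2241.04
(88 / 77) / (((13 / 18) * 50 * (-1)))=-72 / 2275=-0.03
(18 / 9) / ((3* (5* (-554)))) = -1 / 4155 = -0.00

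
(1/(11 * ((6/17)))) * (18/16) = 51/176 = 0.29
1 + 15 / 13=28 / 13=2.15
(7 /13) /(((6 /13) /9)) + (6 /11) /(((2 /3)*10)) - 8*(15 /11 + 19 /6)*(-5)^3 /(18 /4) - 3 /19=1017.16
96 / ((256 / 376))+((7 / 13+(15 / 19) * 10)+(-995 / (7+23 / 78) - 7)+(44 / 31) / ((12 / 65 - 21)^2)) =4378843566191 / 725059791027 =6.04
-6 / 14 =-3 / 7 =-0.43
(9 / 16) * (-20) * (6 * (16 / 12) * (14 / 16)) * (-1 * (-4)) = -315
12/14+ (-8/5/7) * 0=6/7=0.86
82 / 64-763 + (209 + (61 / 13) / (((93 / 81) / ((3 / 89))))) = -634221517 / 1147744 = -552.58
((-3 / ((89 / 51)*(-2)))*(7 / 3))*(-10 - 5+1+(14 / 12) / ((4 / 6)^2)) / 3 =-10829 / 1424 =-7.60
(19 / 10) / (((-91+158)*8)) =0.00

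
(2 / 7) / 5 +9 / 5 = 13 / 7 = 1.86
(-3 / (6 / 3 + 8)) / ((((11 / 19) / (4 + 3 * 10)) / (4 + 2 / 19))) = -3978 / 55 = -72.33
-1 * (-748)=748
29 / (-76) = -29 / 76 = -0.38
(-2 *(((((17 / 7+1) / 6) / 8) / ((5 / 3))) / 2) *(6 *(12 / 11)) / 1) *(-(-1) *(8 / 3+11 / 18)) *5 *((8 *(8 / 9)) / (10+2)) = -1888 / 693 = -2.72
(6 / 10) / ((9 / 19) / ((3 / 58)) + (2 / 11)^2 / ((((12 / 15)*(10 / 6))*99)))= 227601 / 3474005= 0.07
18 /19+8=170 /19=8.95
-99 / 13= -7.62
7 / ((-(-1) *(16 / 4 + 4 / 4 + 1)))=7 / 6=1.17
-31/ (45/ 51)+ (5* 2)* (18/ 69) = -11221/ 345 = -32.52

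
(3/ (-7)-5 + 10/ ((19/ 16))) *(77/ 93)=2.48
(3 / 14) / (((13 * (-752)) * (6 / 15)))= -15 / 273728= -0.00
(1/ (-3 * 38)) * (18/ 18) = -1/ 114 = -0.01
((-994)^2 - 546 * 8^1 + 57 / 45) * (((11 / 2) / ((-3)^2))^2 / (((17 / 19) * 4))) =102644.14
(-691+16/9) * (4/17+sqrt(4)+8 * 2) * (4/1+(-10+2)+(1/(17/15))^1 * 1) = 39183.12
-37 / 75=-0.49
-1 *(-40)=40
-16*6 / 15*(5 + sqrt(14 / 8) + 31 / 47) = -8512 / 235 - 16*sqrt(7) / 5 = -44.69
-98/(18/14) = -686/9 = -76.22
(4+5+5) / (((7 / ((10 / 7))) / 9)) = 180 / 7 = 25.71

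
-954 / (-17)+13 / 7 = 6899 / 119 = 57.97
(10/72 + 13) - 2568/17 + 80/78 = -1089131/7956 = -136.89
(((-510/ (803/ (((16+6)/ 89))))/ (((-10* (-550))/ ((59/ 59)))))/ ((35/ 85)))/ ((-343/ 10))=1734/ 857961335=0.00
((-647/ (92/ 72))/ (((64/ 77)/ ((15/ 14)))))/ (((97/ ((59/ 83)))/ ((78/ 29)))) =-2210789295/ 171840544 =-12.87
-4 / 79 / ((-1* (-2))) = -0.03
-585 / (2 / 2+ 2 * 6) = -45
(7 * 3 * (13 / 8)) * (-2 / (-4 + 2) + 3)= 273 / 2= 136.50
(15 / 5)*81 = 243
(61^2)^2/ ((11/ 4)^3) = 886133824/ 1331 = 665765.46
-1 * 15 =-15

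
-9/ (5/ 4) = -36/ 5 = -7.20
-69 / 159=-23 / 53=-0.43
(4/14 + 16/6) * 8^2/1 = 188.95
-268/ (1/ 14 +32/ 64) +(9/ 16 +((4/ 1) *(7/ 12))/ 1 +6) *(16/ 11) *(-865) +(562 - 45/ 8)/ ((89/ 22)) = -11524.04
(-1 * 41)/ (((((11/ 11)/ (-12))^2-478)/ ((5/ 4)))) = 7380/ 68831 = 0.11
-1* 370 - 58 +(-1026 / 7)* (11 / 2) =-8639 / 7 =-1234.14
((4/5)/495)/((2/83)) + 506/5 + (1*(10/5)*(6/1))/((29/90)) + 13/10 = 20069503/143550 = 139.81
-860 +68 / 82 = -859.17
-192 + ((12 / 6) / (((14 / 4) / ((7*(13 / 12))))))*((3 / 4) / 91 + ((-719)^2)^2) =97278517873519 / 84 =1158077593732.37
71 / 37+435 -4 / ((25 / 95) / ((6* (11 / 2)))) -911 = -180501 / 185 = -975.68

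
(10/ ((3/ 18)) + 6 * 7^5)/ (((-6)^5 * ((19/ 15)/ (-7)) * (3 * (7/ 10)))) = 420425/ 12312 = 34.15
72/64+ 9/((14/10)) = 7.55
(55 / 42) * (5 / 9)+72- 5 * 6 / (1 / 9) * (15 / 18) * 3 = -602.27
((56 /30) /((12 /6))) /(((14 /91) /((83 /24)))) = 7553 /360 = 20.98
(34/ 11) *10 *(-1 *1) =-340/ 11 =-30.91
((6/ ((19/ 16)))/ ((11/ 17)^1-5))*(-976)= 796416/ 703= 1132.88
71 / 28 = 2.54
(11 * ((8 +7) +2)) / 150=187 / 150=1.25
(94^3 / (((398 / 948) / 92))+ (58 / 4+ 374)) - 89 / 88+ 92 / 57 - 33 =181680412529141 / 998184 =182010944.40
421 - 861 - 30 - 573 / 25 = -12323 / 25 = -492.92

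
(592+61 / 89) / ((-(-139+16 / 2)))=52749 / 11659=4.52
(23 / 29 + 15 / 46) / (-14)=-1493 / 18676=-0.08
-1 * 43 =-43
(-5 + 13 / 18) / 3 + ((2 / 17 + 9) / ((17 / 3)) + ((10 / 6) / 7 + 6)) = 701461 / 109242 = 6.42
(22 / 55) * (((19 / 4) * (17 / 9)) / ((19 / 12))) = 2.27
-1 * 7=-7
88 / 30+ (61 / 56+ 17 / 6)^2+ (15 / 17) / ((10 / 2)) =44374429 / 2399040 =18.50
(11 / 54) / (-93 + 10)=-0.00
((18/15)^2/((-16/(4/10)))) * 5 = -0.18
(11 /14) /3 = 0.26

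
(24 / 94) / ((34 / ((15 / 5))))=18 / 799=0.02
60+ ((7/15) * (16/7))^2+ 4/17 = 234752/3825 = 61.37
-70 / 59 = -1.19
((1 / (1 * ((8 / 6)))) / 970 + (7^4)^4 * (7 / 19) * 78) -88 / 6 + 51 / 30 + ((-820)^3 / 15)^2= 1530084561472877535709 / 663480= 2306150240358228.64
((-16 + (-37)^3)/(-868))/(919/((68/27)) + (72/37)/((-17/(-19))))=31870801/200411001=0.16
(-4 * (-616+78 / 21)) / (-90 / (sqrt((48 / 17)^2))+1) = -137152 / 1729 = -79.32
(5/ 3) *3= 5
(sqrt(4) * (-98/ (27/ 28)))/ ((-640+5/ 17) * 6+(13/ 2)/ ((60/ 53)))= 3731840/ 70364583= 0.05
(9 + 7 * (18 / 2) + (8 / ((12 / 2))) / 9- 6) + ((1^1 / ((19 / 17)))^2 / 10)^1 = 6455263 / 97470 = 66.23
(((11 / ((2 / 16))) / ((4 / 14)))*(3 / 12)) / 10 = 77 / 10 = 7.70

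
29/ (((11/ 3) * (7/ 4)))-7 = -191/ 77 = -2.48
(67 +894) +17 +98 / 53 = 51932 / 53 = 979.85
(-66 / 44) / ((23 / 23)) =-3 / 2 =-1.50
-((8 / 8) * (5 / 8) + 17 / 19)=-231 / 152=-1.52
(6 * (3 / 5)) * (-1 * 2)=-36 / 5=-7.20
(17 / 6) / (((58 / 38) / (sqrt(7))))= 323 * sqrt(7) / 174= 4.91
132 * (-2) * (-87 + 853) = -202224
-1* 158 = -158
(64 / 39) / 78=0.02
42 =42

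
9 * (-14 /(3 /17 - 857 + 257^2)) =-2142 /1108267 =-0.00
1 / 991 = 0.00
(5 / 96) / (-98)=-0.00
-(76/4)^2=-361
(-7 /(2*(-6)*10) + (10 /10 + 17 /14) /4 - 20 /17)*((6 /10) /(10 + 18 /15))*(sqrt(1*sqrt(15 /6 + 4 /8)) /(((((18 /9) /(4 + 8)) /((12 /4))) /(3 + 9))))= -108837*3^(1 /4) /16660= -8.60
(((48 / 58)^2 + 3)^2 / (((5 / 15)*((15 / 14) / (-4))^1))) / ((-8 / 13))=873945891 / 3536405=247.13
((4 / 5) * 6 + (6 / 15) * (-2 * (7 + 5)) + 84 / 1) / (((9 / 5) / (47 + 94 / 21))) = 47564 / 21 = 2264.95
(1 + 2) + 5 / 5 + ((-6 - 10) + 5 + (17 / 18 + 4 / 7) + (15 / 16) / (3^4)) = -16549 / 3024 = -5.47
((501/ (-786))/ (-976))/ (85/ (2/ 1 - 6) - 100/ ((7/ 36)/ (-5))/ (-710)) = -82999/ 3160919960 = -0.00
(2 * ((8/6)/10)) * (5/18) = 0.07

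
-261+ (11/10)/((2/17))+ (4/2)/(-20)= -1007/4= -251.75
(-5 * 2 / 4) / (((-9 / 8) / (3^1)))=20 / 3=6.67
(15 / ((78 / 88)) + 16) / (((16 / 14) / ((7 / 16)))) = 5243 / 416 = 12.60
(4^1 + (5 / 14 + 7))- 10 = 19 / 14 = 1.36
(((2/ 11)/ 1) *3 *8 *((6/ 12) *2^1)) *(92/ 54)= 736/ 99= 7.43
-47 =-47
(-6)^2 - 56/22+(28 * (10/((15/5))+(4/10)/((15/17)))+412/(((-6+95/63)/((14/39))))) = 323419288/3035175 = 106.56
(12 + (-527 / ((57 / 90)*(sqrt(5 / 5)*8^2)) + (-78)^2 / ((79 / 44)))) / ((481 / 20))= 813555285 / 5775848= 140.85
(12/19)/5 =12/95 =0.13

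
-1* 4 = -4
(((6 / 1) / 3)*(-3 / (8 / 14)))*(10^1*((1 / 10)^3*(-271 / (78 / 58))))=55013 / 2600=21.16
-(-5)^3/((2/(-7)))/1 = -875/2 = -437.50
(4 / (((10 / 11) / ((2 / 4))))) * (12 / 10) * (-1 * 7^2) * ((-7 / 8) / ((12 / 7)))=26411 / 400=66.03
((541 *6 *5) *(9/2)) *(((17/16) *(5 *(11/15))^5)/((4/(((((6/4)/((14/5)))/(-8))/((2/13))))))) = -481385465275/86016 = -5596464.21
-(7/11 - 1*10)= 103/11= 9.36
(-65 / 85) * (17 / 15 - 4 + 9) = -1196 / 255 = -4.69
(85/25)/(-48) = -17/240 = -0.07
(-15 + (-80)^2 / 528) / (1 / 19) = -1805 / 33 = -54.70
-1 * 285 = -285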